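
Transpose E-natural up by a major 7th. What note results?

D#

E up a major seventh is D#, so the target letter is D.
From E, a major seventh is 11 semitones up: D#.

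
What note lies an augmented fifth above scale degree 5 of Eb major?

F#

Scale degree 5 of Eb major is Bb.
An augmented fifth (8 semitones) above Bb lands on the letter F, giving F#.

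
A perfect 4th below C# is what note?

A fourth below C lands on the letter G.
A perfect fourth spans 5 semitones, so C# moves to pitch class 8. On the letter G that is G#.

G#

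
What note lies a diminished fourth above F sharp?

A fourth above F lands on the letter B.
A diminished fourth spans 4 semitones, so F# moves to pitch class 10. On the letter B that is Bb.

Bb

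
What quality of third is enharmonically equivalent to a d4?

A diminished fourth spans 4 semitones.
A third spanning 4 semitones is major (the major third is 4).

major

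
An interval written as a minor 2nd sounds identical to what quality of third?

A minor second spans 1 semitone.
A third spanning 1 semitone is doubly diminished (the major third is 4).

doubly diminished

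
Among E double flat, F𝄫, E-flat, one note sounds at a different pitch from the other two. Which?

Ebb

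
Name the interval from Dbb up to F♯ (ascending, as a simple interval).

doubly augmented third

The letter names run D→F, a span of 2 letter steps, so the interval is some kind of third.
Dbb to F# is 6 semitones. A major third is 4, so 6 makes it doubly augmented.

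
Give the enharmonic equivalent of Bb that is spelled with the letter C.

Plain C sits 2 semitones above Bb, so on the letter C the same pitch needs a double flat: Cbb.

Cbb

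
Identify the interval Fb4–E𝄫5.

Counting letters F–G–A–B–C–D–E gives a seventh.
Fb→Ebb = 10 semitones, 1 narrower than the major seventh (11), so minor.

minor seventh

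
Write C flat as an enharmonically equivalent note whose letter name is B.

Cb is pitch class 11. The letter B alone is pitch class 11.
Pitch class 11 on B needs no accidental: B.

B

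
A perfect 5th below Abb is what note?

Dbb

A down a perfect fifth is D, so the target letter is D.
From Abb, a perfect fifth is 7 semitones down: Dbb.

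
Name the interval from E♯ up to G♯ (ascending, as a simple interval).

minor third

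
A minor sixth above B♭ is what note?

Gb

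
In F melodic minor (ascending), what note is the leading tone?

E

Degree 7 takes the letter 6 steps above F, which is E.
In melodic minor (ascending), degree 7 sits 11 semitones above the tonic. F + 11 semitones is pitch class 4, spelled on E as E.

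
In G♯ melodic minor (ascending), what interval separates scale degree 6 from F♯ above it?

minor second

Scale degree 6 of G# melodic minor (ascending) is E#.
E# up to F#: letters E→F make it a second; 1 semitone makes it minor.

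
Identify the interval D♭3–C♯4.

The letter names run D→C, a span of 6 letter steps, so the interval is some kind of seventh.
Db to C# is 12 semitones. A major seventh is 11, so 12 makes it augmented.

augmented seventh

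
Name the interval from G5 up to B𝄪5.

doubly augmented third

The letter names run G→B, a span of 2 letter steps, so the interval is some kind of third.
G to B## is 6 semitones. A major third is 4, so 6 makes it doubly augmented.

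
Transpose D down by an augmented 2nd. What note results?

D down a major second is C, so the target letter is C.
From D, an augmented second is 3 semitones down: Cb.

Cb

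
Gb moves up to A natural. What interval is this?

Counting letters G–A gives a second.
Gb→A = 3 semitones, 1 wider than the major second (2), so augmented.

augmented second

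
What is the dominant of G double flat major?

Dbb

Degree 5 takes the letter 4 steps above G, which is D.
In major, degree 5 sits 7 semitones above the tonic. Gbb + 7 semitones is pitch class 0, spelled on D as Dbb.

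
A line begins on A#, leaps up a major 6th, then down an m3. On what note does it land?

A major sixth up from A# is F## (letter F, 9 semitones up).
A minor third down from F## is D## (letter D, 3 semitones down).

D##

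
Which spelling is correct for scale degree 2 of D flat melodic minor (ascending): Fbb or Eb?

Eb

Each scale degree takes a distinct letter name. Degree 2 of a scale on D must use the letter E.
Eb and Fbb are enharmonically the same pitch, but only Eb uses the letter E, so it is the correct spelling here.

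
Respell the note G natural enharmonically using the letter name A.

Abb

G is pitch class 7. The letter A alone is pitch class 9.
To reach pitch class 7 from A requires an offset of -2 semitones, i.e. double flat: Abb.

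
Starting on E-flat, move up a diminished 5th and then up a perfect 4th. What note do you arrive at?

A diminished fifth up from Eb is Bbb (letter B, 6 semitones up).
A perfect fourth up from Bbb is Ebb (letter E, 5 semitones up).

Ebb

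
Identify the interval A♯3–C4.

diminished third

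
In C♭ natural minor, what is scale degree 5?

Degree 5 takes the letter 4 steps above C, which is G.
In natural minor, degree 5 sits 7 semitones above the tonic. Cb + 7 semitones is pitch class 6, spelled on G as Gb.

Gb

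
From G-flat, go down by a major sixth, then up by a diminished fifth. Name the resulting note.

A major sixth down from Gb is Bbb (letter B, 9 semitones down).
A diminished fifth up from Bbb is Fbb (letter F, 6 semitones up).

Fbb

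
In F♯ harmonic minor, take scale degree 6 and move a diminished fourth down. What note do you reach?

Scale degree 6 of F# harmonic minor is D.
A diminished fourth (4 semitones) below D lands on the letter A, giving A#.

A#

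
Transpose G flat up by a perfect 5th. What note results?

Db

G up a perfect fifth is D, so the target letter is D.
From Gb, a perfect fifth is 7 semitones up: Db.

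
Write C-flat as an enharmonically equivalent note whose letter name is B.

Plain B sits at the same pitch as Cb, so on the letter B the same pitch needs a natural: B.

B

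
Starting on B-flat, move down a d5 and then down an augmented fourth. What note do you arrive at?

A diminished fifth down from Bb is E (letter E, 6 semitones down).
An augmented fourth down from E is Bb (letter B, 6 semitones down).

Bb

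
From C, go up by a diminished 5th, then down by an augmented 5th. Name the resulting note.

Cbb

A diminished fifth up from C is Gb (letter G, 6 semitones up).
An augmented fifth down from Gb is Cbb (letter C, 8 semitones down).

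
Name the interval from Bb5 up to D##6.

doubly augmented third

Counting letters B–C–D gives a third.
Bb→D## = 6 semitones, 2 wider than the major third (4), so doubly augmented.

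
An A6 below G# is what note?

G down a major sixth is Bb, so the target letter is B.
From G#, an augmented sixth is 10 semitones down: Bb.

Bb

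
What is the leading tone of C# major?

Degree 7 takes the letter 6 steps above C, which is B.
In major, degree 7 sits 11 semitones above the tonic. C# + 11 semitones is pitch class 0, spelled on B as B#.

B#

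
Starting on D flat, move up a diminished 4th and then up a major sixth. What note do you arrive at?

Ebb

A diminished fourth up from Db is Gbb (letter G, 4 semitones up).
A major sixth up from Gbb is Ebb (letter E, 9 semitones up).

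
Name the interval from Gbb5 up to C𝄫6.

The letter names run G→C, a span of 3 letter steps, so the interval is some kind of fourth.
Gbb to Cbb is 5 semitones. A perfect fourth is 5, so 5 makes it perfect.

perfect fourth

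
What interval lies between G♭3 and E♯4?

The letter names run G→E, a span of 5 letter steps, so the interval is some kind of sixth.
Gb to E# is 11 semitones. A major sixth is 9, so 11 makes it doubly augmented.

doubly augmented sixth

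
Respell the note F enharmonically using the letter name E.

Plain E sits 1 semitone below F, so on the letter E the same pitch needs a sharp: E#.

E#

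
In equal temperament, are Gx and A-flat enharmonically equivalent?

G## is pitch class 9; Ab is pitch class 8.
The pitch classes differ (9 vs. 8), so they are not enharmonic equivalents.

No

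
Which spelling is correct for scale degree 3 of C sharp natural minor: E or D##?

Each scale degree takes a distinct letter name. Degree 3 of a scale on C must use the letter E.
E and D## are enharmonically the same pitch, but only E uses the letter E, so it is the correct spelling here.

E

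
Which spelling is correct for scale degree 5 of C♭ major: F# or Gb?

Each scale degree takes a distinct letter name. Degree 5 of a scale on C must use the letter G.
Gb and F# are enharmonically the same pitch, but only Gb uses the letter G, so it is the correct spelling here.

Gb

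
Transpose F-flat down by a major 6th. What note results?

Abb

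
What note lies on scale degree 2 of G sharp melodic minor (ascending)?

A#

The G# melodic minor (ascending) scale runs G# A# B C# D# E# F##.
Degree 2 is A#.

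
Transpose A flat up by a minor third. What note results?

Cb

A third above A lands on the letter C.
A minor third spans 3 semitones, so Ab moves to pitch class 11. On the letter C that is Cb.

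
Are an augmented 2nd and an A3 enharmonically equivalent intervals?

No

An augmented second spans 3 semitones; an augmented third spans 5.
The spans differ, so they are not enharmonic equivalents.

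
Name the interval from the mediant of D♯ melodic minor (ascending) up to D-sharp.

major sixth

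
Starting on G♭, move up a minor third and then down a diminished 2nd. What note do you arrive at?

A minor third up from Gb is Bbb (letter B, 3 semitones up).
A diminished second down from Bbb is A (letter A, 0 semitones down).

A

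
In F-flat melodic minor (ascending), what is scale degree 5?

Cb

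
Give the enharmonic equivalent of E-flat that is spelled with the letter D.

Plain D sits 1 semitone below Eb, so on the letter D the same pitch needs a sharp: D#.

D#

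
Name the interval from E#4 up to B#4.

The letter names run E→B, a span of 4 letter steps, so the interval is some kind of fifth.
E# to B# is 7 semitones. A perfect fifth is 7, so 7 makes it perfect.

perfect fifth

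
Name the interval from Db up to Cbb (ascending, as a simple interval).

diminished seventh

Counting letters D–E–F–G–A–B–C gives a seventh.
Db→Cbb = 9 semitones, 2 narrower than the major seventh (11), so diminished.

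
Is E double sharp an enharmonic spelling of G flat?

Yes

E## is pitch class 6; Gb is pitch class 6.
All spellings map to pitch class 6, so they are enharmonically equivalent.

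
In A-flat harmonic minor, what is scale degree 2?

Bb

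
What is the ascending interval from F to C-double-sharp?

doubly augmented fifth

The letter names run F→C, a span of 4 letter steps, so the interval is some kind of fifth.
F to C## is 9 semitones. A perfect fifth is 7, so 9 makes it doubly augmented.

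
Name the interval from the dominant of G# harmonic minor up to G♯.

The dominant of G# harmonic minor is D#.
D# up to G#: letters D→G make it a fourth; 5 semitones makes it perfect.

perfect fourth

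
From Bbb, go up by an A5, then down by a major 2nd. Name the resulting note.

Eb

An augmented fifth up from Bbb is F (letter F, 8 semitones up).
A major second down from F is Eb (letter E, 2 semitones down).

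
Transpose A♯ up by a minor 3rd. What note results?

A up a major third is C#, so the target letter is C.
From A#, a minor third is 3 semitones up: C#.

C#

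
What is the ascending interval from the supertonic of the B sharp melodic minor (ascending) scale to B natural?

diminished seventh

The supertonic of B# melodic minor (ascending) is C##.
C## up to B: letters C→B make it a seventh; 9 semitones makes it diminished.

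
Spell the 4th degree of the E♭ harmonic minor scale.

Ab

Degree 4 takes the letter 3 steps above E, which is A.
In harmonic minor, degree 4 sits 5 semitones above the tonic. Eb + 5 semitones is pitch class 8, spelled on A as Ab.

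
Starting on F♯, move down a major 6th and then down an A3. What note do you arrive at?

Fb

A major sixth down from F# is A (letter A, 9 semitones down).
An augmented third down from A is Fb (letter F, 5 semitones down).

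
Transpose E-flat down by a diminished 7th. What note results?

F#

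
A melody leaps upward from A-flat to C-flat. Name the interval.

Counting letters A–B–C gives a third.
Ab→Cb = 3 semitones, 1 narrower than the major third (4), so minor.

minor third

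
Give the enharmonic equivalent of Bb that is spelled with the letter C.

Bb is pitch class 10. The letter C alone is pitch class 0.
To reach pitch class 10 from C requires an offset of -2 semitones, i.e. double flat: Cbb.

Cbb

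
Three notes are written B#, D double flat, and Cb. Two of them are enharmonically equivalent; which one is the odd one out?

Cb

In 12-tone equal temperament, enharmonic equivalents share a pitch class. B# is pitch class 0; Dbb is pitch class 0; Cb is pitch class 11.
B# and Dbb share pitch class 0, while Cb is pitch class 11.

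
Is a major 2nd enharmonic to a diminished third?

A major second spans 2 semitones; a diminished third spans 2.
They are enharmonically equivalent.

Yes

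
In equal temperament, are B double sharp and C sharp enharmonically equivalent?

Yes

B## = pitch class 1 and C# = pitch class 1 — the same pitch class, so they are enharmonic equivalents.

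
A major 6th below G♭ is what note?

Bbb

G down a major sixth is Bb, so the target letter is B.
From Gb, a major sixth is 9 semitones down: Bbb.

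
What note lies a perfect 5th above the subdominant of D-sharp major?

D#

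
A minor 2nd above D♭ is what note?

A second above D lands on the letter E.
A minor second spans 1 semitone, so Db moves to pitch class 2. On the letter E that is Ebb.

Ebb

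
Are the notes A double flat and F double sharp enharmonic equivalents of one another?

Abb is pitch class 7; F## is pitch class 7.
All spellings map to pitch class 7, so they are enharmonically equivalent.

Yes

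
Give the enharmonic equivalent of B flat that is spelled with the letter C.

Cbb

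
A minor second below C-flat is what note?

C down a major second is Bb, so the target letter is B.
From Cb, a minor second is 1 semitone down: Bb.

Bb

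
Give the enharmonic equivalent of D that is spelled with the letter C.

Plain C sits 2 semitones below D, so on the letter C the same pitch needs a double sharp: C##.

C##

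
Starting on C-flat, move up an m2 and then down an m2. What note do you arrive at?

Cb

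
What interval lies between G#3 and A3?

minor second

The letter names run G→A, a span of 1 letter step, so the interval is some kind of second.
G# to A is 1 semitone. A major second is 2, so 1 makes it minor.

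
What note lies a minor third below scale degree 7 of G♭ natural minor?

Scale degree 7 of Gb natural minor is Fb.
A minor third (3 semitones) below Fb lands on the letter D, giving Db.

Db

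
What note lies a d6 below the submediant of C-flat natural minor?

The submediant of Cb natural minor is Abb.
A diminished sixth (7 semitones) below Abb lands on the letter C, giving C.

C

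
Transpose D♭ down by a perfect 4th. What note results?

Ab

D down a perfect fourth is A, so the target letter is A.
From Db, a perfect fourth is 5 semitones down: Ab.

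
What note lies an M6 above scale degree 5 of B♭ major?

D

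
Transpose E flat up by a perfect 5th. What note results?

A fifth above E lands on the letter B.
A perfect fifth spans 7 semitones, so Eb moves to pitch class 10. On the letter B that is Bb.

Bb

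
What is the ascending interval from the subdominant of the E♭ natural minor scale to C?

The subdominant of Eb natural minor is Ab.
Ab up to C: letters A→C make it a third; 4 semitones makes it major.

major third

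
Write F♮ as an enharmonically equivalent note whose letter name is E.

Plain E sits 1 semitone below F, so on the letter E the same pitch needs a sharp: E#.

E#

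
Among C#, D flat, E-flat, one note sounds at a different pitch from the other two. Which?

Eb

In 12-tone equal temperament, enharmonic equivalents share a pitch class. C# is pitch class 1; Db is pitch class 1; Eb is pitch class 3.
C# and Db share pitch class 1, while Eb is pitch class 3.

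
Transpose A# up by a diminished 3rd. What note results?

C

A third above A lands on the letter C.
A diminished third spans 2 semitones, so A# moves to pitch class 0. On the letter C that is C.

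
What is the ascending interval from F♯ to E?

minor seventh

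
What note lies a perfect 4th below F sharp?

A fourth below F lands on the letter C.
A perfect fourth spans 5 semitones, so F# moves to pitch class 1. On the letter C that is C#.

C#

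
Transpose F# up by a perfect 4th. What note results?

B

A fourth above F lands on the letter B.
A perfect fourth spans 5 semitones, so F# moves to pitch class 11. On the letter B that is B.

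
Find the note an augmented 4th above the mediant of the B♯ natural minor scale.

G##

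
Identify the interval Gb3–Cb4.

perfect fourth

The letter names run G→C, a span of 3 letter steps, so the interval is some kind of fourth.
Gb to Cb is 5 semitones. A perfect fourth is 5, so 5 makes it perfect.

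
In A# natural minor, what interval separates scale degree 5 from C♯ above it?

minor sixth

Scale degree 5 of A# natural minor is E#.
E# up to C#: letters E→C make it a sixth; 8 semitones makes it minor.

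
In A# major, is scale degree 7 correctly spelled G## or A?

G##

Each scale degree takes a distinct letter name. Degree 7 of a scale on A must use the letter G.
G## and A are enharmonically the same pitch, but only G## uses the letter G, so it is the correct spelling here.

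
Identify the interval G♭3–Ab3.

The letter names run G→A, a span of 1 letter step, so the interval is some kind of second.
Gb to Ab is 2 semitones. A major second is 2, so 2 makes it major.

major second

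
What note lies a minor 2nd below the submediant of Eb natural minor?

The submediant of Eb natural minor is Cb.
A minor second (1 semitone) below Cb lands on the letter B, giving Bb.

Bb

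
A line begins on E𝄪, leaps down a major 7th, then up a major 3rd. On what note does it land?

A major seventh down from E## is F## (letter F, 11 semitones down).
A major third up from F## is A## (letter A, 4 semitones up).

A##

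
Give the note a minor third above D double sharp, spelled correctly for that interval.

A third above D lands on the letter F.
A minor third spans 3 semitones, so D## moves to pitch class 7. On the letter F that is F##.

F##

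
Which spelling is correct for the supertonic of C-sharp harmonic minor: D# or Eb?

Each scale degree takes a distinct letter name. Degree 2 of a scale on C must use the letter D.
D# and Eb are enharmonically the same pitch, but only D# uses the letter D, so it is the correct spelling here.

D#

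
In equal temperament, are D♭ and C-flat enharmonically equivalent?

No

Two spellings are enharmonically equivalent only if they share a pitch class.
Here Db → 1, Cb → 11; 1 ≠ 11, so they are not.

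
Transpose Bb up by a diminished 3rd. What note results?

Dbb

B up a major third is D#, so the target letter is D.
From Bb, a diminished third is 2 semitones up: Dbb.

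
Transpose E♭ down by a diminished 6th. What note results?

G#

E down a major sixth is G, so the target letter is G.
From Eb, a diminished sixth is 7 semitones down: G#.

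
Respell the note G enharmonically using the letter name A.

Abb

Plain A sits 2 semitones above G, so on the letter A the same pitch needs a double flat: Abb.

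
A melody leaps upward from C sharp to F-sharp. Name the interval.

perfect fourth

The letter names run C→F, a span of 3 letter steps, so the interval is some kind of fourth.
C# to F# is 5 semitones. A perfect fourth is 5, so 5 makes it perfect.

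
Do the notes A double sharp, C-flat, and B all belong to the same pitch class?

Yes

A## = pitch class 11 and Cb = pitch class 11 and B = pitch class 11 — the same pitch class, so they are enharmonic equivalents.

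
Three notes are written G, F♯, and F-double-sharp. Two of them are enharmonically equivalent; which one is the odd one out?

F#

In 12-tone equal temperament, enharmonic equivalents share a pitch class. G is pitch class 7; F# is pitch class 6; F## is pitch class 7.
G and F## share pitch class 7, while F# is pitch class 6.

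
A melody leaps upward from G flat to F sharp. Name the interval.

augmented seventh

Counting letters G–A–B–C–D–E–F gives a seventh.
Gb→F# = 12 semitones, 1 wider than the major seventh (11), so augmented.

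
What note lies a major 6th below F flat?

Abb

A sixth below F lands on the letter A.
A major sixth spans 9 semitones, so Fb moves to pitch class 7. On the letter A that is Abb.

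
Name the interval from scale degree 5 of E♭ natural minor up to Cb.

minor second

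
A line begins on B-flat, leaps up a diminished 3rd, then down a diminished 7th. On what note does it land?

A diminished third up from Bb is Dbb (letter D, 2 semitones up).
A diminished seventh down from Dbb is Eb (letter E, 9 semitones down).

Eb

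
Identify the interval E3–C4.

The letter names run E→C, a span of 5 letter steps, so the interval is some kind of sixth.
E to C is 8 semitones. A major sixth is 9, so 8 makes it minor.

minor sixth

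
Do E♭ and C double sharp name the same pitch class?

No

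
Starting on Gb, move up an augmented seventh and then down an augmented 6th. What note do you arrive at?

Ab

An augmented seventh up from Gb is F# (letter F, 12 semitones up).
An augmented sixth down from F# is Ab (letter A, 10 semitones down).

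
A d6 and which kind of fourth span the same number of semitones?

doubly augmented

A diminished sixth spans 7 semitones.
A fourth spanning 7 semitones is doubly augmented (the perfect fourth is 5).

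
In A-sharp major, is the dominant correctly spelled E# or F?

E#

Each scale degree takes a distinct letter name. Degree 5 of a scale on A must use the letter E.
E# and F are enharmonically the same pitch, but only E# uses the letter E, so it is the correct spelling here.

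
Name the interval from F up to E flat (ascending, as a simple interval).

The letter names run F→E, a span of 6 letter steps, so the interval is some kind of seventh.
F to Eb is 10 semitones. A major seventh is 11, so 10 makes it minor.

minor seventh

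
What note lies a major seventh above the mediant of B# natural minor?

C##

The mediant of B# natural minor is D#.
A major seventh (11 semitones) above D# lands on the letter C, giving C##.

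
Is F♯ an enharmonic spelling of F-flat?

No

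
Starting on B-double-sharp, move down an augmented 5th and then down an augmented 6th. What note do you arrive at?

An augmented fifth down from B## is E# (letter E, 8 semitones down).
An augmented sixth down from E# is G (letter G, 10 semitones down).

G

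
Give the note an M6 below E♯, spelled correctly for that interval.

G#

A sixth below E lands on the letter G.
A major sixth spans 9 semitones, so E# moves to pitch class 8. On the letter G that is G#.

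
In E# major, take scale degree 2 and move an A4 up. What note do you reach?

B##

Scale degree 2 of E# major is F##.
An augmented fourth (6 semitones) above F## lands on the letter B, giving B##.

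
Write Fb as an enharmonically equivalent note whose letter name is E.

E

Fb is pitch class 4. The letter E alone is pitch class 4.
Pitch class 4 on E needs no accidental: E.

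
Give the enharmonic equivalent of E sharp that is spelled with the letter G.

Gbb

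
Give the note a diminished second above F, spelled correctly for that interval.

F up a major second is G, so the target letter is G.
From F, a diminished second is 0 semitones up: Gbb.

Gbb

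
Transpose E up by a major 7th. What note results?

D#

A seventh above E lands on the letter D.
A major seventh spans 11 semitones, so E moves to pitch class 3. On the letter D that is D#.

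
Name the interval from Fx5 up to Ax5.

The letter names run F→A, a span of 2 letter steps, so the interval is some kind of third.
F## to A## is 4 semitones. A major third is 4, so 4 makes it major.

major third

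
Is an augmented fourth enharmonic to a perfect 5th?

No

An augmented fourth spans 6 semitones; a perfect fifth spans 7.
The spans differ, so they are not enharmonic equivalents.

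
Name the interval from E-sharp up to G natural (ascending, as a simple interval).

The letter names run E→G, a span of 2 letter steps, so the interval is some kind of third.
E# to G is 2 semitones. A major third is 4, so 2 makes it diminished.

diminished third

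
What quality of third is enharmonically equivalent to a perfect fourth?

augmented

A perfect fourth spans 5 semitones.
A third spanning 5 semitones is augmented (the major third is 4).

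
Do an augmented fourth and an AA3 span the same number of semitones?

An augmented fourth spans 6 semitones; a doubly augmented third spans 6.
They are enharmonically equivalent.

Yes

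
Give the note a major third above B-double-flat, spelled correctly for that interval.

A third above B lands on the letter D.
A major third spans 4 semitones, so Bbb moves to pitch class 1. On the letter D that is Db.

Db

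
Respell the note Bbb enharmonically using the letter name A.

Bbb is pitch class 9. The letter A alone is pitch class 9.
Pitch class 9 on A needs no accidental: A.

A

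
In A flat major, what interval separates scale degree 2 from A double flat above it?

Scale degree 2 of Ab major is Bb.
Bb up to Abb: letters B→A make it a seventh; 9 semitones makes it diminished.

diminished seventh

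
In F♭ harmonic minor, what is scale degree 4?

Bbb

The Fb harmonic minor scale runs Fb Gb Abb Bbb Cb Dbb Eb.
Degree 4 is Bbb.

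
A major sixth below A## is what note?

A sixth below A lands on the letter C.
A major sixth spans 9 semitones, so A## moves to pitch class 2. On the letter C that is C##.

C##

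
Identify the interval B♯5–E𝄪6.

augmented fourth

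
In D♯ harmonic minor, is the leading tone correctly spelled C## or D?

C##

Each scale degree takes a distinct letter name. Degree 7 of a scale on D must use the letter C.
C## and D are enharmonically the same pitch, but only C## uses the letter C, so it is the correct spelling here.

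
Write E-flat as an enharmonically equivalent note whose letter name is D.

Eb is pitch class 3. The letter D alone is pitch class 2.
To reach pitch class 3 from D requires an offset of +1 semitone, i.e. sharp: D#.

D#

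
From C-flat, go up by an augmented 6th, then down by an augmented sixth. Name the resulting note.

Cb

An augmented sixth up from Cb is A (letter A, 10 semitones up).
An augmented sixth down from A is Cb (letter C, 10 semitones down).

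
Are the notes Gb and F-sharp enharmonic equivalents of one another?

Gb is pitch class 6; F# is pitch class 6.
All spellings map to pitch class 6, so they are enharmonically equivalent.

Yes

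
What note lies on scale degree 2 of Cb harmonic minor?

Db

The Cb harmonic minor scale runs Cb Db Ebb Fb Gb Abb Bb.
Degree 2 is Db.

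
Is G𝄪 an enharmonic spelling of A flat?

Two spellings are enharmonically equivalent only if they share a pitch class.
Here G## → 9, Ab → 8; 8 ≠ 9, so they are not.

No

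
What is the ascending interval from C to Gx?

doubly augmented fifth

The letter names run C→G, a span of 4 letter steps, so the interval is some kind of fifth.
C to G## is 9 semitones. A perfect fifth is 7, so 9 makes it doubly augmented.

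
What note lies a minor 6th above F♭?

Dbb

A sixth above F lands on the letter D.
A minor sixth spans 8 semitones, so Fb moves to pitch class 0. On the letter D that is Dbb.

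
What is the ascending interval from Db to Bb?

major sixth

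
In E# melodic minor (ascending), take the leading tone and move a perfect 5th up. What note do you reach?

The leading tone of E# melodic minor (ascending) is D##.
A perfect fifth (7 semitones) above D## lands on the letter A, giving A##.

A##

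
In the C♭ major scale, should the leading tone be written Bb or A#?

Bb

Each scale degree takes a distinct letter name. Degree 7 of a scale on C must use the letter B.
Bb and A# are enharmonically the same pitch, but only Bb uses the letter B, so it is the correct spelling here.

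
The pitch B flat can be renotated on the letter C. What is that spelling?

Cbb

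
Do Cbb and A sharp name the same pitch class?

Cbb = pitch class 10 and A# = pitch class 10 — the same pitch class, so they are enharmonic equivalents.

Yes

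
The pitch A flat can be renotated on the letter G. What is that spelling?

G#

Ab is pitch class 8. The letter G alone is pitch class 7.
To reach pitch class 8 from G requires an offset of +1 semitone, i.e. sharp: G#.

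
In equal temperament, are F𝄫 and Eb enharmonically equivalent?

Yes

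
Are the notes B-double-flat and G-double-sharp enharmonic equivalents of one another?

Bbb is pitch class 9; G## is pitch class 9.
All spellings map to pitch class 9, so they are enharmonically equivalent.

Yes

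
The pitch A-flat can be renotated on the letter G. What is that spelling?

Plain G sits 1 semitone below Ab, so on the letter G the same pitch needs a sharp: G#.

G#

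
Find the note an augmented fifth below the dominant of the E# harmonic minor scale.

E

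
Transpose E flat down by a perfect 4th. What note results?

E down a perfect fourth is B, so the target letter is B.
From Eb, a perfect fourth is 5 semitones down: Bb.

Bb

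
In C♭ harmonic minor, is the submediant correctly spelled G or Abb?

Abb

Each scale degree takes a distinct letter name. Degree 6 of a scale on C must use the letter A.
Abb and G are enharmonically the same pitch, but only Abb uses the letter A, so it is the correct spelling here.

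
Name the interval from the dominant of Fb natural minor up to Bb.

major seventh

The dominant of Fb natural minor is Cb.
Cb up to Bb: letters C→B make it a seventh; 11 semitones makes it major.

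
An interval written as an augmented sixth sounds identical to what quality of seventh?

minor

An augmented sixth spans 10 semitones.
A seventh spanning 10 semitones is minor (the major seventh is 11).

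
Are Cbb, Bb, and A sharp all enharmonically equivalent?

Cbb = pitch class 10 and Bb = pitch class 10 and A# = pitch class 10 — the same pitch class, so they are enharmonic equivalents.

Yes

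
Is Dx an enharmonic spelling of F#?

No

Two spellings are enharmonically equivalent only if they share a pitch class.
Here D## → 4, F# → 6; 4 ≠ 6, so they are not.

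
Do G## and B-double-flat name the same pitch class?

Yes

G## is pitch class 9; Bbb is pitch class 9.
All spellings map to pitch class 9, so they are enharmonically equivalent.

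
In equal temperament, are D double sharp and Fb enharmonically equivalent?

D## = pitch class 4 and Fb = pitch class 4 — the same pitch class, so they are enharmonic equivalents.

Yes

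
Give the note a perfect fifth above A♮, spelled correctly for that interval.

E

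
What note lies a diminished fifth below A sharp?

A down a perfect fifth is D, so the target letter is D.
From A#, a diminished fifth is 6 semitones down: D##.

D##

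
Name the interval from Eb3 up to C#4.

augmented sixth

The letter names run E→C, a span of 5 letter steps, so the interval is some kind of sixth.
Eb to C# is 10 semitones. A major sixth is 9, so 10 makes it augmented.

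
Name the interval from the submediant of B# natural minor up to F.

diminished seventh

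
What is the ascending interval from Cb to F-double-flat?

diminished fourth

The letter names run C→F, a span of 3 letter steps, so the interval is some kind of fourth.
Cb to Fbb is 4 semitones. A perfect fourth is 5, so 4 makes it diminished.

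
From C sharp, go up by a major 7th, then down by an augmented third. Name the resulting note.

A major seventh up from C# is B# (letter B, 11 semitones up).
An augmented third down from B# is G (letter G, 5 semitones down).

G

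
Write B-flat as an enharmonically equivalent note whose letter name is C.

Cbb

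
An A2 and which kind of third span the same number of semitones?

minor

An augmented second spans 3 semitones.
A third spanning 3 semitones is minor (the major third is 4).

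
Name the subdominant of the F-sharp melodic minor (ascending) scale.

The F# melodic minor (ascending) scale runs F# G# A B C# D# E#.
Degree 4 is B.

B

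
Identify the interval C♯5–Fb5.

Counting letters C–D–E–F gives a fourth.
C#→Fb = 3 semitones, 2 narrower than the perfect fourth (5), so doubly diminished.

doubly diminished fourth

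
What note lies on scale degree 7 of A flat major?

Degree 7 takes the letter 6 steps above A, which is G.
In major, degree 7 sits 11 semitones above the tonic. Ab + 11 semitones is pitch class 7, spelled on G as G.

G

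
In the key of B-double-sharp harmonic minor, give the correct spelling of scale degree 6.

G##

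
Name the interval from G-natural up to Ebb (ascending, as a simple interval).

diminished sixth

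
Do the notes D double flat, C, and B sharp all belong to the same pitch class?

Yes

Dbb is pitch class 0; C is pitch class 0; B# is pitch class 0.
All spellings map to pitch class 0, so they are enharmonically equivalent.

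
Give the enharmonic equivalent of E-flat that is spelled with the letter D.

Eb is pitch class 3. The letter D alone is pitch class 2.
To reach pitch class 3 from D requires an offset of +1 semitone, i.e. sharp: D#.

D#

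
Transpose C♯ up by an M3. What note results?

E#

C up a major third is E, so the target letter is E.
From C#, a major third is 4 semitones up: E#.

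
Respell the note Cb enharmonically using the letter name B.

Plain B sits at the same pitch as Cb, so on the letter B the same pitch needs a natural: B.

B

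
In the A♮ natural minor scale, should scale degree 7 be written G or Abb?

Each scale degree takes a distinct letter name. Degree 7 of a scale on A must use the letter G.
G and Abb are enharmonically the same pitch, but only G uses the letter G, so it is the correct spelling here.

G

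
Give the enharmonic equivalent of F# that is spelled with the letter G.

Gb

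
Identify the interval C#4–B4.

Counting letters C–D–E–F–G–A–B gives a seventh.
C#→B = 10 semitones, 1 narrower than the major seventh (11), so minor.

minor seventh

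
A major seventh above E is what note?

E up a major seventh is D#, so the target letter is D.
From E, a major seventh is 11 semitones up: D#.

D#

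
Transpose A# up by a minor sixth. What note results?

F#

A sixth above A lands on the letter F.
A minor sixth spans 8 semitones, so A# moves to pitch class 6. On the letter F that is F#.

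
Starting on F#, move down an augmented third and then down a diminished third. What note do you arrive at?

B

An augmented third down from F# is Db (letter D, 5 semitones down).
A diminished third down from Db is B (letter B, 2 semitones down).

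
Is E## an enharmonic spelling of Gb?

Yes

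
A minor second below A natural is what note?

G#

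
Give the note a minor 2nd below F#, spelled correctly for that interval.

E#

F down a major second is Eb, so the target letter is E.
From F#, a minor second is 1 semitone down: E#.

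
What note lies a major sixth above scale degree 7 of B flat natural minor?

Scale degree 7 of Bb natural minor is Ab.
A major sixth (9 semitones) above Ab lands on the letter F, giving F.

F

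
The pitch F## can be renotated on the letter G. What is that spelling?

Plain G sits at the same pitch as F##, so on the letter G the same pitch needs a natural: G.

G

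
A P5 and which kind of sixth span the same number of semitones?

A perfect fifth spans 7 semitones.
A sixth spanning 7 semitones is diminished (the major sixth is 9).

diminished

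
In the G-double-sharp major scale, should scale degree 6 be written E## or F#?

Each scale degree takes a distinct letter name. Degree 6 of a scale on G must use the letter E.
E## and F# are enharmonically the same pitch, but only E## uses the letter E, so it is the correct spelling here.

E##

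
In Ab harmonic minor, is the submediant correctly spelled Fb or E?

Each scale degree takes a distinct letter name. Degree 6 of a scale on A must use the letter F.
Fb and E are enharmonically the same pitch, but only Fb uses the letter F, so it is the correct spelling here.

Fb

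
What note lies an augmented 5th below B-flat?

B down a perfect fifth is E, so the target letter is E.
From Bb, an augmented fifth is 8 semitones down: Ebb.

Ebb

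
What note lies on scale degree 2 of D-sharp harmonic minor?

Degree 2 takes the letter 1 step above D, which is E.
In harmonic minor, degree 2 sits 2 semitones above the tonic. D# + 2 semitones is pitch class 5, spelled on E as E#.

E#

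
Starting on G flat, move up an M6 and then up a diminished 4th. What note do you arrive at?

A major sixth up from Gb is Eb (letter E, 9 semitones up).
A diminished fourth up from Eb is Abb (letter A, 4 semitones up).

Abb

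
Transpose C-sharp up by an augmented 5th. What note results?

C up a perfect fifth is G, so the target letter is G.
From C#, an augmented fifth is 8 semitones up: G##.

G##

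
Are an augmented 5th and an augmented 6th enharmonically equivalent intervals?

An augmented fifth spans 8 semitones; an augmented sixth spans 10.
The spans differ, so they are not enharmonic equivalents.

No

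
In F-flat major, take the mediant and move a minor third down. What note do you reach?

The mediant of Fb major is Ab.
A minor third (3 semitones) below Ab lands on the letter F, giving F.

F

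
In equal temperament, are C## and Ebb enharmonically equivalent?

C## is pitch class 2; Ebb is pitch class 2.
All spellings map to pitch class 2, so they are enharmonically equivalent.

Yes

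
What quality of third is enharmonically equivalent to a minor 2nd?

doubly diminished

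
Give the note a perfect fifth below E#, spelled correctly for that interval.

A#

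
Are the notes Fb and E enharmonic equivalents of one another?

Yes

Fb = pitch class 4 and E = pitch class 4 — the same pitch class, so they are enharmonic equivalents.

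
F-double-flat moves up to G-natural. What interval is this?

doubly augmented second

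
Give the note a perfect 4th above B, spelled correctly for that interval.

B up a perfect fourth is E, so the target letter is E.
From B, a perfect fourth is 5 semitones up: E.

E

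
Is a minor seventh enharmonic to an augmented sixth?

A minor seventh spans 10 semitones; an augmented sixth spans 10.
They are enharmonically equivalent.

Yes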